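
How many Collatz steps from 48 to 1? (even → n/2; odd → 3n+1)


48 → 24 → 12 → 6 → 3 → 10 → 5 → 16 → 8 → 4 → 2 → 1
Total steps = 11

11 steps


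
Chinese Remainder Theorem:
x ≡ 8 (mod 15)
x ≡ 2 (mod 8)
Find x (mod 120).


M = 15*8 = 120
M1 = M/15 = 8, M2 = M/8 = 15
M1^(-1) mod 15 = 2, M2^(-1) mod 8 = 7
x = 8*8*2 + 2*15*7 = 338
338 mod 120 = 98
Check: 98 mod 15 = 8 ✓, 98 mod 8 = 2 ✓

x ≡ 98 (mod 120)


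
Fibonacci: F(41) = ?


Sequence: 1, 1, 2, 3, 5, 8, 13, 21, 34, 55, 89, 144, 233, 377, 610, 987, 1597, 2584, 4181, 6765, 10946, 17711, 28657, 46368, 75025, 121393, 196418, 317811, 514229, 832040, 1346269, 2178309, 3524578, 5702887, 9227465, 14930352, 24157817, 39088169, 63245986, 102334155, 165580141
F(41) = 165580141


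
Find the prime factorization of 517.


517 / 11 = 47
47 / 47 = 1
517 = 11 × 47


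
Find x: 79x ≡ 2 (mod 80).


GCD(79, 80) = 1, unique solution
a^(-1) mod 80 = 79
x = 79 * 2 mod 80 = 78

x ≡ 78 (mod 80)


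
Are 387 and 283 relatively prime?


Euclidean algorithm:
387 = 1 * 283 + 104
283 = 2 * 104 + 75
104 = 1 * 75 + 29
75 = 2 * 29 + 17
29 = 1 * 17 + 12
17 = 1 * 12 + 5
12 = 2 * 5 + 2
5 = 2 * 2 + 1
2 = 2 * 1 + 0
GCD(387, 283) = 1

Yes, coprime (GCD = 1)


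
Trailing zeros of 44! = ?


floor(44/5) = 8
floor(44/25) = 1
Total = 9

9 trailing zeros


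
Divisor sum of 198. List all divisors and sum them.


Divisors of 198: 1, 2, 3, 6, 9, 11, 18, 22, 33, 66, 99, 198
Sum = 1 + 2 + 3 + 6 + 9 + 11 + 18 + 22 + 33 + 66 + 99 + 198 = 468

σ(198) = 468


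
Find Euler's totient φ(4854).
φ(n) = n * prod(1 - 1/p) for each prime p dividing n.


4854 = 2 × 3 × 809
Prime factors: 2, 3, 809
φ(4854) = 4854 × (1-1/2) × (1-1/3) × (1-1/809)
= 4854 × 1/2 × 2/3 × 808/809 = 1616

φ(4854) = 1616


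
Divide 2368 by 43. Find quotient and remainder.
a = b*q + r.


2368 = 43 * 55 + 3
Check: 2365 + 3 = 2368

q = 55, r = 3


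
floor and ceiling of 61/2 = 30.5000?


61/2 = 30.5000
floor = 30
ceil = 31

floor = 30, ceil = 31


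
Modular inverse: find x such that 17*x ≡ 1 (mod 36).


Use the extended Euclidean algorithm on (36, 17); each row r = 36*s + 17*t:
r=36, s=1, t=0
r=17, s=0, t=1
q=2: r=2, s=1, t=-2   [36*(1) + 17*(-2) = 2]
q=8: r=1, s=-8, t=17   [36*(-8) + 17*(17) = 1]
q=2: r=0, s=17, t=-36   [36*(17) + 17*(-36) = 0]
GCD = 1 with t = 17, so 17*(17) ≡ 1 (mod 36)
Inverse = 17 mod 36 = 17
Check: 17 * 17 = 289 ≡ 1 (mod 36)

17^(-1) ≡ 17 (mod 36)


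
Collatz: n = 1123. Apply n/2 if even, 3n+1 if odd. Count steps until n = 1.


1123 → 3370 → 1685 → 5056 → 2528 → 1264 → 632 → 316 → 158 → 79 → 238 → 119 → 358 → 179 → 538 → 269 → 808 → 404 → 202 → 101 → 304 → 152 → 76 → 38 → 19 → 58 → 29 → 88 → 44 → 22 → 11 → 34 → 17 → 52 → 26 → 13 → 40 → 20 → 10 → 5 → 16 → 8 → 4 → 2 → 1
Total steps = 44

44 steps


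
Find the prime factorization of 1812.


1812 / 2 = 906
906 / 2 = 453
453 / 3 = 151
151 / 151 = 1
1812 = 2^2 × 3 × 151


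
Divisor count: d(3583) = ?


3583 = 3583^1
d(3583) = (1+1) = 2

2 divisors


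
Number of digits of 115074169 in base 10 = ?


115074169 has 9 digits in base 10
floor(log10(115074169)) + 1 = floor(8.0610) + 1 = 9

9 digits (base 10)


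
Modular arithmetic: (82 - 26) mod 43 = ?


82 - 26 = 56
56 mod 43 = 13


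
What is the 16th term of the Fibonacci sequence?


Sequence: 1, 1, 2, 3, 5, 8, 13, 21, 34, 55, 89, 144, 233, 377, 610, 987
F(16) = 987


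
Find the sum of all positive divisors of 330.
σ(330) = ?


Divisors of 330: 1, 2, 3, 5, 6, 10, 11, 15, 22, 30, 33, 55, 66, 110, 165, 330
Sum = 1 + 2 + 3 + 5 + 6 + 10 + 11 + 15 + 22 + 30 + 33 + 55 + 66 + 110 + 165 + 330 = 864

σ(330) = 864


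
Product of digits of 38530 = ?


3 × 8 × 5 × 3 × 0 = 0


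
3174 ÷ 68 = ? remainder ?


3174 = 68 * 46 + 46
Check: 3128 + 46 = 3174

q = 46, r = 46


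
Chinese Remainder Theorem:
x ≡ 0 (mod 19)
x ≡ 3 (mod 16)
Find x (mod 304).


M = 19*16 = 304
M1 = M/19 = 16, M2 = M/16 = 19
M1^(-1) mod 19 = 6, M2^(-1) mod 16 = 11
x = 0*16*6 + 3*19*11 = 627
627 mod 304 = 19
Check: 19 mod 19 = 0 ✓, 19 mod 16 = 3 ✓

x ≡ 19 (mod 304)


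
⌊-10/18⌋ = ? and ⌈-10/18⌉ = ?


-10/18 = -0.5556
floor = -1
ceil = 0

floor = -1, ceil = 0


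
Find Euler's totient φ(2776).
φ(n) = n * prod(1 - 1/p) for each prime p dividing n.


2776 = 2^3 × 347
Prime factors: 2, 347
φ(2776) = 2776 × (1-1/2) × (1-1/347)
= 2776 × 1/2 × 346/347 = 1384

φ(2776) = 1384


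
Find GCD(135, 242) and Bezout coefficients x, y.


Tabular extended Euclidean (each row: r = 135*s + 242*t):
r=135, s=1, t=0
r=242, s=0, t=1
q=0: r=135, s=1, t=0   [135*(1) + 242*(0) = 135]
q=1: r=107, s=-1, t=1   [135*(-1) + 242*(1) = 107]
q=1: r=28, s=2, t=-1   [135*(2) + 242*(-1) = 28]
q=3: r=23, s=-7, t=4   [135*(-7) + 242*(4) = 23]
q=1: r=5, s=9, t=-5   [135*(9) + 242*(-5) = 5]
q=4: r=3, s=-43, t=24   [135*(-43) + 242*(24) = 3]
q=1: r=2, s=52, t=-29   [135*(52) + 242*(-29) = 2]
q=1: r=1, s=-95, t=53   [135*(-95) + 242*(53) = 1]
q=2: r=0, s=242, t=-135   [135*(242) + 242*(-135) = 0]
GCD = 1; from the row with r=1: x=-95, y=53
Check: 135*(-95) + 242*(53) = -12825 + 12826 = 1

GCD = 1, x = -95, y = 53


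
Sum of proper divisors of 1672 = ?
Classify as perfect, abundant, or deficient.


Proper divisors: 1, 2, 4, 8, 11, 19, 22, 38, 44, 76, 88, 152, 209, 418, 836
Sum = 1 + 2 + 4 + 8 + 11 + 19 + 22 + 38 + 44 + 76 + 88 + 152 + 209 + 418 + 836 = 1928
1928 > 1672 → abundant

s(1672) = 1928 (abundant)


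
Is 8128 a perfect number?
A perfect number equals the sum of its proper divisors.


Proper divisors of 8128: 1, 2, 4, 8, 16, 32, 64, 127, 254, 508, 1016, 2032, 4064
Sum = 1 + 2 + 4 + 8 + 16 + 32 + 64 + 127 + 254 + 508 + 1016 + 2032 + 4064 = 8128

Yes, 8128 is perfect (8128 = 8128)


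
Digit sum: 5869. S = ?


5 + 8 + 6 + 9 = 28


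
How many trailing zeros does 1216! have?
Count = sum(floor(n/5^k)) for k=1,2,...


floor(1216/5) = 243
floor(1216/25) = 48
floor(1216/125) = 9
floor(1216/625) = 1
Total = 301

301 trailing zeros


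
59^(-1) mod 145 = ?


Use the extended Euclidean algorithm on (145, 59); each row r = 145*s + 59*t:
r=145, s=1, t=0
r=59, s=0, t=1
q=2: r=27, s=1, t=-2   [145*(1) + 59*(-2) = 27]
q=2: r=5, s=-2, t=5   [145*(-2) + 59*(5) = 5]
q=5: r=2, s=11, t=-27   [145*(11) + 59*(-27) = 2]
q=2: r=1, s=-24, t=59   [145*(-24) + 59*(59) = 1]
q=2: r=0, s=59, t=-145   [145*(59) + 59*(-145) = 0]
GCD = 1 with t = 59, so 59*(59) ≡ 1 (mod 145)
Inverse = 59 mod 145 = 59
Check: 59 * 59 = 3481 ≡ 1 (mod 145)

59^(-1) ≡ 59 (mod 145)


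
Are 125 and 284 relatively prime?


Euclidean algorithm:
284 = 2 * 125 + 34
125 = 3 * 34 + 23
34 = 1 * 23 + 11
23 = 2 * 11 + 1
11 = 11 * 1 + 0
GCD(125, 284) = 1

Yes, coprime (GCD = 1)


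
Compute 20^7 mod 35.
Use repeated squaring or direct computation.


20^1 mod 35 = 20
20^2 mod 35 = 15
20^3 mod 35 = 20
20^4 mod 35 = 15
20^5 mod 35 = 20
20^6 mod 35 = 15
20^7 mod 35 = 20


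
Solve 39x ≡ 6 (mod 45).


GCD(39, 45) = 3 divides 6
Divide: 13x ≡ 2 (mod 15)
x ≡ 14 (mod 15)


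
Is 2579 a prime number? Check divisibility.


Check divisors up to sqrt(2579) = 50.7839
No divisors found.
2579 is prime.

Yes, 2579 is prime


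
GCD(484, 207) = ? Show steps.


484 = 2 * 207 + 70
207 = 2 * 70 + 67
70 = 1 * 67 + 3
67 = 22 * 3 + 1
3 = 3 * 1 + 0
GCD = 1


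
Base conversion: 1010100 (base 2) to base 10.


1010100 (base 2) = 84 (decimal)
84 (decimal) = 84 (base 10)


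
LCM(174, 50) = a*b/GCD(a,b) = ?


GCD(174, 50) = 2
LCM = 174*50/2 = 8700/2 = 4350

LCM = 4350


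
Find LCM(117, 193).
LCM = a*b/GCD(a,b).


GCD(117, 193) = 1
LCM = 117*193/1 = 22581/1 = 22581

LCM = 22581


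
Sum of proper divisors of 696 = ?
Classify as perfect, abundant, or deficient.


Proper divisors: 1, 2, 3, 4, 6, 8, 12, 24, 29, 58, 87, 116, 174, 232, 348
Sum = 1 + 2 + 3 + 4 + 6 + 8 + 12 + 24 + 29 + 58 + 87 + 116 + 174 + 232 + 348 = 1104
1104 > 696 → abundant

s(696) = 1104 (abundant)


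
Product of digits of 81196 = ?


8 × 1 × 1 × 9 × 6 = 432


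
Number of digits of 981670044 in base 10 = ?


981670044 has 9 digits in base 10
floor(log10(981670044)) + 1 = floor(8.9920) + 1 = 9

9 digits (base 10)


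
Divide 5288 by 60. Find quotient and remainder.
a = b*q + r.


5288 = 60 * 88 + 8
Check: 5280 + 8 = 5288

q = 88, r = 8


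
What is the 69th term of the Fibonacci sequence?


Sequence: 1, 1, 2, 3, 5, 8, 13, 21, 34, 55, 89, 144, 233, 377, 610, 987, 1597, 2584, 4181, 6765, 10946, 17711, 28657, 46368, 75025, 121393, 196418, 317811, 514229, 832040, 1346269, 2178309, 3524578, 5702887, 9227465, 14930352, 24157817, 39088169, 63245986, 102334155, 165580141, 267914296, 433494437, 701408733, 1134903170, 1836311903, 2971215073, 4807526976, 7778742049, 12586269025, 20365011074, 32951280099, 53316291173, 86267571272, 139583862445, 225851433717, 365435296162, 591286729879, 956722026041, 1548008755920, 2504730781961, 4052739537881, 6557470319842, 10610209857723, 17167680177565, 27777890035288, 44945570212853, 72723460248141, 117669030460994
F(69) = 117669030460994


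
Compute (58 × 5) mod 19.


58 × 5 = 290
290 mod 19 = 5


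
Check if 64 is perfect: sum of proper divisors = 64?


Proper divisors of 64: 1, 2, 4, 8, 16, 32
Sum = 1 + 2 + 4 + 8 + 16 + 32 = 63

No, 64 is not perfect (63 ≠ 64)


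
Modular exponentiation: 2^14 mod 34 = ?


2^1 mod 34 = 2
2^2 mod 34 = 4
2^3 mod 34 = 8
2^4 mod 34 = 16
2^5 mod 34 = 32
2^6 mod 34 = 30
2^7 mod 34 = 26
2^8 mod 34 = 18
2^9 mod 34 = 2
2^10 mod 34 = 4
2^11 mod 34 = 8
2^12 mod 34 = 16
2^13 mod 34 = 32
2^14 mod 34 = 30


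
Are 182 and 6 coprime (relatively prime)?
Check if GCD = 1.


Euclidean algorithm:
182 = 30 * 6 + 2
6 = 3 * 2 + 0
GCD(182, 6) = 2

No, not coprime (GCD = 2)


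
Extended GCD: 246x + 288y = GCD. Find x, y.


Tabular extended Euclidean (each row: r = 246*s + 288*t):
r=246, s=1, t=0
r=288, s=0, t=1
q=0: r=246, s=1, t=0   [246*(1) + 288*(0) = 246]
q=1: r=42, s=-1, t=1   [246*(-1) + 288*(1) = 42]
q=5: r=36, s=6, t=-5   [246*(6) + 288*(-5) = 36]
q=1: r=6, s=-7, t=6   [246*(-7) + 288*(6) = 6]
q=6: r=0, s=48, t=-41   [246*(48) + 288*(-41) = 0]
GCD = 6; from the row with r=6: x=-7, y=6
Check: 246*(-7) + 288*(6) = -1722 + 1728 = 6

GCD = 6, x = -7, y = 6


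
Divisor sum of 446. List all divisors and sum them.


Divisors of 446: 1, 2, 223, 446
Sum = 1 + 2 + 223 + 446 = 672

σ(446) = 672


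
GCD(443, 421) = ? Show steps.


443 = 1 * 421 + 22
421 = 19 * 22 + 3
22 = 7 * 3 + 1
3 = 3 * 1 + 0
GCD = 1


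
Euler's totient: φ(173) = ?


173 = 173
Prime factors: 173
φ(173) = 173 × (1-1/173)
= 173 × 172/173 = 172

φ(173) = 172


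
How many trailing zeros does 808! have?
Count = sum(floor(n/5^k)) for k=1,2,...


floor(808/5) = 161
floor(808/25) = 32
floor(808/125) = 6
floor(808/625) = 1
Total = 200

200 trailing zeros


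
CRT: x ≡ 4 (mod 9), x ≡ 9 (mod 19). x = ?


M = 9*19 = 171
M1 = M/9 = 19, M2 = M/19 = 9
M1^(-1) mod 9 = 1, M2^(-1) mod 19 = 17
x = 4*19*1 + 9*9*17 = 1453
1453 mod 171 = 85
Check: 85 mod 9 = 4 ✓, 85 mod 19 = 9 ✓

x ≡ 85 (mod 171)


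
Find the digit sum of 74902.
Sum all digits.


7 + 4 + 9 + 0 + 2 = 22


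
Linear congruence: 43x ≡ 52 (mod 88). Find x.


GCD(43, 88) = 1, unique solution
a^(-1) mod 88 = 43
x = 43 * 52 mod 88 = 36

x ≡ 36 (mod 88)


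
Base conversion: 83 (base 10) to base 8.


83 (base 10) = 83 (decimal)
83 (decimal) = 123 (base 8)


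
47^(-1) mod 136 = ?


Use the extended Euclidean algorithm on (136, 47); each row r = 136*s + 47*t:
r=136, s=1, t=0
r=47, s=0, t=1
q=2: r=42, s=1, t=-2   [136*(1) + 47*(-2) = 42]
q=1: r=5, s=-1, t=3   [136*(-1) + 47*(3) = 5]
q=8: r=2, s=9, t=-26   [136*(9) + 47*(-26) = 2]
q=2: r=1, s=-19, t=55   [136*(-19) + 47*(55) = 1]
q=2: r=0, s=47, t=-136   [136*(47) + 47*(-136) = 0]
GCD = 1 with t = 55, so 47*(55) ≡ 1 (mod 136)
Inverse = 55 mod 136 = 55
Check: 47 * 55 = 2585 ≡ 1 (mod 136)

47^(-1) ≡ 55 (mod 136)


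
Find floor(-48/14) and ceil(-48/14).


-48/14 = -3.4286
floor = -4
ceil = -3

floor = -4, ceil = -3


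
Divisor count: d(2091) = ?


2091 = 3^1 × 17^1 × 41^1
d(2091) = (1+1) × (1+1) × (1+1) = 8

8 divisors


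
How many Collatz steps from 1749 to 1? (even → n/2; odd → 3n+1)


1749 → 5248 → 2624 → 1312 → 656 → 328 → 164 → 82 → 41 → 124 → 62 → 31 → 94 → 47 → 142 → 71 → 214 → 107 → 322 → 161 → 484 → 242 → 121 → 364 → 182 → 91 → 274 → 137 → 412 → 206 → 103 → 310 → 155 → 466 → 233 → 700 → 350 → 175 → 526 → 263 → 790 → 395 → 1186 → 593 → 1780 → 890 → 445 → 1336 → 668 → 334 → 167 → 502 → 251 → 754 → 377 → 1132 → 566 → 283 → 850 → 425 → 1276 → 638 → 319 → 958 → 479 → 1438 → 719 → 2158 → 1079 → 3238 → 1619 → 4858 → 2429 → 7288 → 3644 → 1822 → 911 → 2734 → 1367 → 4102 → 2051 → 6154 → 3077 → 9232 → 4616 → 2308 → 1154 → 577 → 1732 → 866 → 433 → 1300 → 650 → 325 → 976 → 488 → 244 → 122 → 61 → 184 → 92 → 46 → 23 → 70 → 35 → 106 → 53 → 160 → 80 → 40 → 20 → 10 → 5 → 16 → 8 → 4 → 2 → 1
Total steps = 117

117 steps


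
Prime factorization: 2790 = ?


2790 / 2 = 1395
1395 / 3 = 465
465 / 3 = 155
155 / 5 = 31
31 / 31 = 1
2790 = 2 × 3^2 × 5 × 31


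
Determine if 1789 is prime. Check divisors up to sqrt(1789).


Check divisors up to sqrt(1789) = 42.2966
No divisors found.
1789 is prime.

Yes, 1789 is prime


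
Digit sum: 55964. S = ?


5 + 5 + 9 + 6 + 4 = 29


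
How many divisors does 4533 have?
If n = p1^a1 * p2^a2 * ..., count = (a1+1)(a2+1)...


4533 = 3^1 × 1511^1
d(4533) = (1+1) × (1+1) = 4

4 divisors


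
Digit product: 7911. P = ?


7 × 9 × 1 × 1 = 63


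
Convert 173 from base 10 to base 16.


173 (base 10) = 173 (decimal)
173 (decimal) = AD (base 16)


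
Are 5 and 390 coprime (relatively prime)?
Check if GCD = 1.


Euclidean algorithm:
390 = 78 * 5 + 0
GCD(5, 390) = 5

No, not coprime (GCD = 5)


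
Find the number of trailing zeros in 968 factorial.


floor(968/5) = 193
floor(968/25) = 38
floor(968/125) = 7
floor(968/625) = 1
Total = 239

239 trailing zeros


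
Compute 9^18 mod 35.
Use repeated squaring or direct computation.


9^1 mod 35 = 9
9^2 mod 35 = 11
9^3 mod 35 = 29
9^4 mod 35 = 16
9^5 mod 35 = 4
9^6 mod 35 = 1
9^7 mod 35 = 9
9^8 mod 35 = 11
9^9 mod 35 = 29
9^10 mod 35 = 16
9^11 mod 35 = 4
9^12 mod 35 = 1
9^13 mod 35 = 9
9^14 mod 35 = 11
9^15 mod 35 = 29
9^16 mod 35 = 16
9^17 mod 35 = 4
9^18 mod 35 = 1


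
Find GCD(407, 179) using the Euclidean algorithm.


407 = 2 * 179 + 49
179 = 3 * 49 + 32
49 = 1 * 32 + 17
32 = 1 * 17 + 15
17 = 1 * 15 + 2
15 = 7 * 2 + 1
2 = 2 * 1 + 0
GCD = 1


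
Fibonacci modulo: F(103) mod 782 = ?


F(k) mod 782 for k=1..103:
1, 1, 2, 3, 5, 8, 13, 21, 34, 55, 89, 144, 233, 377, 610, 205, 33, 238, 271, 509, 780, 507, 505, 230, 735, 183, 136, 319, 455, 774, 447, 439, 104, 543, 647, 408, 273, 681, 172, 71, 243, 314, 557, 89, 646, 735, 599, 552, 369, 139, 508, 647, 373, 238, 611, 67, 678, 745, 641, 604, 463, 285, 748, 251, 217, 468, 685, 371, 274, 645, 137, 0, 137, 137, 274, 411, 685, 314, 217, 531, 748, 497, 463, 178, 641, 37, 678, 715, 611, 544, 373, 135, 508, 643, 369, 230, 599, 47, 646, 693, 557, 468, 243
F(103) mod 782 = 243


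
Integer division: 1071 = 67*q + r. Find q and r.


1071 = 67 * 15 + 66
Check: 1005 + 66 = 1071

q = 15, r = 66


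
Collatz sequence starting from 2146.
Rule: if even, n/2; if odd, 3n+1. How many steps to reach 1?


2146 → 1073 → 3220 → 1610 → 805 → 2416 → 1208 → 604 → 302 → 151 → 454 → 227 → 682 → 341 → 1024 → 512 → 256 → 128 → 64 → 32 → 16 → 8 → 4 → 2 → 1
Total steps = 24

24 steps


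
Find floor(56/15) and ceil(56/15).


56/15 = 3.7333
floor = 3
ceil = 4

floor = 3, ceil = 4


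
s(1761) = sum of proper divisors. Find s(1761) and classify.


Proper divisors: 1, 3, 587
Sum = 1 + 3 + 587 = 591
591 < 1761 → deficient

s(1761) = 591 (deficient)


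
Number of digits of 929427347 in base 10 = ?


929427347 has 9 digits in base 10
floor(log10(929427347)) + 1 = floor(8.9682) + 1 = 9

9 digits (base 10)


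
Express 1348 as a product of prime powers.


1348 / 2 = 674
674 / 2 = 337
337 / 337 = 1
1348 = 2^2 × 337


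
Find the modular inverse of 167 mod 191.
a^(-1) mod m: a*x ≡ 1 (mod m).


Use the extended Euclidean algorithm on (191, 167); each row r = 191*s + 167*t:
r=191, s=1, t=0
r=167, s=0, t=1
q=1: r=24, s=1, t=-1   [191*(1) + 167*(-1) = 24]
q=6: r=23, s=-6, t=7   [191*(-6) + 167*(7) = 23]
q=1: r=1, s=7, t=-8   [191*(7) + 167*(-8) = 1]
q=23: r=0, s=-167, t=191   [191*(-167) + 167*(191) = 0]
GCD = 1 with t = -8, so 167*(-8) ≡ 1 (mod 191)
Inverse = -8 mod 191 = 183
Check: 167 * 183 = 30561 ≡ 1 (mod 191)

167^(-1) ≡ 183 (mod 191)


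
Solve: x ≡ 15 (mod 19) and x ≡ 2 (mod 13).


M = 19*13 = 247
M1 = M/19 = 13, M2 = M/13 = 19
M1^(-1) mod 19 = 3, M2^(-1) mod 13 = 11
x = 15*13*3 + 2*19*11 = 1003
1003 mod 247 = 15
Check: 15 mod 19 = 15 ✓, 15 mod 13 = 2 ✓

x ≡ 15 (mod 247)


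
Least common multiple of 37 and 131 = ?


GCD(37, 131) = 1
LCM = 37*131/1 = 4847/1 = 4847

LCM = 4847


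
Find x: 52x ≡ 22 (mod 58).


GCD(52, 58) = 2 divides 22
Divide: 26x ≡ 11 (mod 29)
x ≡ 6 (mod 29)


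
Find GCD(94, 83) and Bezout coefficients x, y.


Tabular extended Euclidean (each row: r = 94*s + 83*t):
r=94, s=1, t=0
r=83, s=0, t=1
q=1: r=11, s=1, t=-1   [94*(1) + 83*(-1) = 11]
q=7: r=6, s=-7, t=8   [94*(-7) + 83*(8) = 6]
q=1: r=5, s=8, t=-9   [94*(8) + 83*(-9) = 5]
q=1: r=1, s=-15, t=17   [94*(-15) + 83*(17) = 1]
q=5: r=0, s=83, t=-94   [94*(83) + 83*(-94) = 0]
GCD = 1; from the row with r=1: x=-15, y=17
Check: 94*(-15) + 83*(17) = -1410 + 1411 = 1

GCD = 1, x = -15, y = 17


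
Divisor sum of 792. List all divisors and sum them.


Divisors of 792: 1, 2, 3, 4, 6, 8, 9, 11, 12, 18, 22, 24, 33, 36, 44, 66, 72, 88, 99, 132, 198, 264, 396, 792
Sum = 1 + 2 + 3 + 4 + 6 + 8 + 9 + 11 + 12 + 18 + 22 + 24 + 33 + 36 + 44 + 66 + 72 + 88 + 99 + 132 + 198 + 264 + 396 + 792 = 2340

σ(792) = 2340


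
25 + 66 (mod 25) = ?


25 + 66 = 91
91 mod 25 = 16


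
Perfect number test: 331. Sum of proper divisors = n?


Proper divisors of 331: 1
Sum = 1 = 1

No, 331 is not perfect (1 ≠ 331)


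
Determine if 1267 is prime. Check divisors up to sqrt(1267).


1267 / 7 = 181 (exact division)
1267 is NOT prime.

No, 1267 is not prime


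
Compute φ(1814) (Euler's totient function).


1814 = 2 × 907
Prime factors: 2, 907
φ(1814) = 1814 × (1-1/2) × (1-1/907)
= 1814 × 1/2 × 906/907 = 906

φ(1814) = 906


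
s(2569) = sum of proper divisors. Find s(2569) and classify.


Proper divisors: 1, 7, 367
Sum = 1 + 7 + 367 = 375
375 < 2569 → deficient

s(2569) = 375 (deficient)


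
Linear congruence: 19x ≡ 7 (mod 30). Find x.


GCD(19, 30) = 1, unique solution
a^(-1) mod 30 = 19
x = 19 * 7 mod 30 = 13

x ≡ 13 (mod 30)


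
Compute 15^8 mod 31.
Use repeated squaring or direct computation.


15^1 mod 31 = 15
15^2 mod 31 = 8
15^3 mod 31 = 27
15^4 mod 31 = 2
15^5 mod 31 = 30
15^6 mod 31 = 16
15^7 mod 31 = 23
15^8 mod 31 = 4


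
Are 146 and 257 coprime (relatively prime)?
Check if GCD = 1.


Euclidean algorithm:
257 = 1 * 146 + 111
146 = 1 * 111 + 35
111 = 3 * 35 + 6
35 = 5 * 6 + 5
6 = 1 * 5 + 1
5 = 5 * 1 + 0
GCD(146, 257) = 1

Yes, coprime (GCD = 1)


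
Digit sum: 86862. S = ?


8 + 6 + 8 + 6 + 2 = 30


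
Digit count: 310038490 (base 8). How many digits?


310038490 in base 8 = 2236547732
Number of digits = 10

10 digits (base 8)


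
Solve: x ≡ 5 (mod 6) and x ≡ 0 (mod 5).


M = 6*5 = 30
M1 = M/6 = 5, M2 = M/5 = 6
M1^(-1) mod 6 = 5, M2^(-1) mod 5 = 1
x = 5*5*5 + 0*6*1 = 125
125 mod 30 = 5
Check: 5 mod 6 = 5 ✓, 5 mod 5 = 0 ✓

x ≡ 5 (mod 30)


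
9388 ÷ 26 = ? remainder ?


9388 = 26 * 361 + 2
Check: 9386 + 2 = 9388

q = 361, r = 2


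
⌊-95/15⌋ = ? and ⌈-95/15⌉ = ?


-95/15 = -6.3333
floor = -7
ceil = -6

floor = -7, ceil = -6


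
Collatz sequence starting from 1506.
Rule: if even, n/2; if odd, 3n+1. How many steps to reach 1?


1506 → 753 → 2260 → 1130 → 565 → 1696 → 848 → 424 → 212 → 106 → 53 → 160 → 80 → 40 → 20 → 10 → 5 → 16 → 8 → 4 → 2 → 1
Total steps = 21

21 steps


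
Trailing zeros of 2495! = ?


floor(2495/5) = 499
floor(2495/25) = 99
floor(2495/125) = 19
floor(2495/625) = 3
Total = 620

620 trailing zeros


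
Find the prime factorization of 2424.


2424 / 2 = 1212
1212 / 2 = 606
606 / 2 = 303
303 / 3 = 101
101 / 101 = 1
2424 = 2^3 × 3 × 101


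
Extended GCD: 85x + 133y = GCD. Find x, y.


Tabular extended Euclidean (each row: r = 85*s + 133*t):
r=85, s=1, t=0
r=133, s=0, t=1
q=0: r=85, s=1, t=0   [85*(1) + 133*(0) = 85]
q=1: r=48, s=-1, t=1   [85*(-1) + 133*(1) = 48]
q=1: r=37, s=2, t=-1   [85*(2) + 133*(-1) = 37]
q=1: r=11, s=-3, t=2   [85*(-3) + 133*(2) = 11]
q=3: r=4, s=11, t=-7   [85*(11) + 133*(-7) = 4]
q=2: r=3, s=-25, t=16   [85*(-25) + 133*(16) = 3]
q=1: r=1, s=36, t=-23   [85*(36) + 133*(-23) = 1]
q=3: r=0, s=-133, t=85   [85*(-133) + 133*(85) = 0]
GCD = 1; from the row with r=1: x=36, y=-23
Check: 85*(36) + 133*(-23) = 3060 - 3059 = 1

GCD = 1, x = 36, y = -23


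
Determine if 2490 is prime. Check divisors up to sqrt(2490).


2490 / 2 = 1245 (exact division)
2490 is NOT prime.

No, 2490 is not prime


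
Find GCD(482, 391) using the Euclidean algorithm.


482 = 1 * 391 + 91
391 = 4 * 91 + 27
91 = 3 * 27 + 10
27 = 2 * 10 + 7
10 = 1 * 7 + 3
7 = 2 * 3 + 1
3 = 3 * 1 + 0
GCD = 1


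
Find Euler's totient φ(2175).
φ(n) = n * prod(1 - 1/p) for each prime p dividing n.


2175 = 3 × 5^2 × 29
Prime factors: 3, 5, 29
φ(2175) = 2175 × (1-1/3) × (1-1/5) × (1-1/29)
= 2175 × 2/3 × 4/5 × 28/29 = 1120

φ(2175) = 1120


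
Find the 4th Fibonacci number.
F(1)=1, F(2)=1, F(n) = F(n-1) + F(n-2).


Sequence: 1, 1, 2, 3
F(4) = 3


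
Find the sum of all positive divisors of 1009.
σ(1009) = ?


Divisors of 1009: 1, 1009
Sum = 1 + 1009 = 1010

σ(1009) = 1010


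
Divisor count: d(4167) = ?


4167 = 3^2 × 463^1
d(4167) = (2+1) × (1+1) = 6

6 divisors


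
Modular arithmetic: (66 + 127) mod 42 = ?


66 + 127 = 193
193 mod 42 = 25


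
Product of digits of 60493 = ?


6 × 0 × 4 × 9 × 3 = 0


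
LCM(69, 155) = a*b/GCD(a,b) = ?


GCD(69, 155) = 1
LCM = 69*155/1 = 10695/1 = 10695

LCM = 10695


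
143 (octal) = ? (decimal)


143 (base 8) = 99 (decimal)
99 (decimal) = 99 (base 10)


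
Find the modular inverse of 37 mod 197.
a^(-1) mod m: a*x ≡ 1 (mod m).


Use the extended Euclidean algorithm on (197, 37); each row r = 197*s + 37*t:
r=197, s=1, t=0
r=37, s=0, t=1
q=5: r=12, s=1, t=-5   [197*(1) + 37*(-5) = 12]
q=3: r=1, s=-3, t=16   [197*(-3) + 37*(16) = 1]
q=12: r=0, s=37, t=-197   [197*(37) + 37*(-197) = 0]
GCD = 1 with t = 16, so 37*(16) ≡ 1 (mod 197)
Inverse = 16 mod 197 = 16
Check: 37 * 16 = 592 ≡ 1 (mod 197)

37^(-1) ≡ 16 (mod 197)


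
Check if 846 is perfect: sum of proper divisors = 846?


Proper divisors of 846: 1, 2, 3, 6, 9, 18, 47, 94, 141, 282, 423
Sum = 1 + 2 + 3 + 6 + 9 + 18 + 47 + 94 + 141 + 282 + 423 = 1026

No, 846 is not perfect (1026 ≠ 846)


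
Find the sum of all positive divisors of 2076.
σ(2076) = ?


Divisors of 2076: 1, 2, 3, 4, 6, 12, 173, 346, 519, 692, 1038, 2076
Sum = 1 + 2 + 3 + 4 + 6 + 12 + 173 + 346 + 519 + 692 + 1038 + 2076 = 4872

σ(2076) = 4872


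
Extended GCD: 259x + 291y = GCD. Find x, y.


Tabular extended Euclidean (each row: r = 259*s + 291*t):
r=259, s=1, t=0
r=291, s=0, t=1
q=0: r=259, s=1, t=0   [259*(1) + 291*(0) = 259]
q=1: r=32, s=-1, t=1   [259*(-1) + 291*(1) = 32]
q=8: r=3, s=9, t=-8   [259*(9) + 291*(-8) = 3]
q=10: r=2, s=-91, t=81   [259*(-91) + 291*(81) = 2]
q=1: r=1, s=100, t=-89   [259*(100) + 291*(-89) = 1]
q=2: r=0, s=-291, t=259   [259*(-291) + 291*(259) = 0]
GCD = 1; from the row with r=1: x=100, y=-89
Check: 259*(100) + 291*(-89) = 25900 - 25899 = 1

GCD = 1, x = 100, y = -89


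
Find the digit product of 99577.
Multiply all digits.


9 × 9 × 5 × 7 × 7 = 19845


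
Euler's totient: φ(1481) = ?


1481 = 1481
Prime factors: 1481
φ(1481) = 1481 × (1-1/1481)
= 1481 × 1480/1481 = 1480

φ(1481) = 1480


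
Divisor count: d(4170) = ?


4170 = 2^1 × 3^1 × 5^1 × 139^1
d(4170) = (1+1) × (1+1) × (1+1) × (1+1) = 16

16 divisors


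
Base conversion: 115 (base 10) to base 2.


115 (base 10) = 115 (decimal)
115 (decimal) = 1110011 (base 2)


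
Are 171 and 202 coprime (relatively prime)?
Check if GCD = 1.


Euclidean algorithm:
202 = 1 * 171 + 31
171 = 5 * 31 + 16
31 = 1 * 16 + 15
16 = 1 * 15 + 1
15 = 15 * 1 + 0
GCD(171, 202) = 1

Yes, coprime (GCD = 1)


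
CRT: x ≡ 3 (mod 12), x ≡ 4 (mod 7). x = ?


M = 12*7 = 84
M1 = M/12 = 7, M2 = M/7 = 12
M1^(-1) mod 12 = 7, M2^(-1) mod 7 = 3
x = 3*7*7 + 4*12*3 = 291
291 mod 84 = 39
Check: 39 mod 12 = 3 ✓, 39 mod 7 = 4 ✓

x ≡ 39 (mod 84)


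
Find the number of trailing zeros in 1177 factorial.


floor(1177/5) = 235
floor(1177/25) = 47
floor(1177/125) = 9
floor(1177/625) = 1
Total = 292

292 trailing zeros


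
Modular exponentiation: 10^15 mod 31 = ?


10^1 mod 31 = 10
10^2 mod 31 = 7
10^3 mod 31 = 8
10^4 mod 31 = 18
10^5 mod 31 = 25
10^6 mod 31 = 2
10^7 mod 31 = 20
10^8 mod 31 = 14
10^9 mod 31 = 16
10^10 mod 31 = 5
10^11 mod 31 = 19
10^12 mod 31 = 4
10^13 mod 31 = 9
10^14 mod 31 = 28
10^15 mod 31 = 1


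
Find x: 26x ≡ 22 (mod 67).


GCD(26, 67) = 1, unique solution
a^(-1) mod 67 = 49
x = 49 * 22 mod 67 = 6

x ≡ 6 (mod 67)


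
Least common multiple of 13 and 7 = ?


GCD(13, 7) = 1
LCM = 13*7/1 = 91/1 = 91

LCM = 91


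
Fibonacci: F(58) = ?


Sequence: 1, 1, 2, 3, 5, 8, 13, 21, 34, 55, 89, 144, 233, 377, 610, 987, 1597, 2584, 4181, 6765, 10946, 17711, 28657, 46368, 75025, 121393, 196418, 317811, 514229, 832040, 1346269, 2178309, 3524578, 5702887, 9227465, 14930352, 24157817, 39088169, 63245986, 102334155, 165580141, 267914296, 433494437, 701408733, 1134903170, 1836311903, 2971215073, 4807526976, 7778742049, 12586269025, 20365011074, 32951280099, 53316291173, 86267571272, 139583862445, 225851433717, 365435296162, 591286729879
F(58) = 591286729879


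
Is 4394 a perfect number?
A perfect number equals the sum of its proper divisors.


Proper divisors of 4394: 1, 2, 13, 26, 169, 338, 2197
Sum = 1 + 2 + 13 + 26 + 169 + 338 + 2197 = 2746

No, 4394 is not perfect (2746 ≠ 4394)


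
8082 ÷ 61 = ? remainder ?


8082 = 61 * 132 + 30
Check: 8052 + 30 = 8082

q = 132, r = 30


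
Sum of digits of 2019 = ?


2 + 0 + 1 + 9 = 12


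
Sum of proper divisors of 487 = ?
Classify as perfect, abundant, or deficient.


Proper divisors: 1
Sum = 1 = 1
1 < 487 → deficient

s(487) = 1 (deficient)


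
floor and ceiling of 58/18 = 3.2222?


58/18 = 3.2222
floor = 3
ceil = 4

floor = 3, ceil = 4


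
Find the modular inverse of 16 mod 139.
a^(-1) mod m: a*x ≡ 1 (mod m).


Use the extended Euclidean algorithm on (139, 16); each row r = 139*s + 16*t:
r=139, s=1, t=0
r=16, s=0, t=1
q=8: r=11, s=1, t=-8   [139*(1) + 16*(-8) = 11]
q=1: r=5, s=-1, t=9   [139*(-1) + 16*(9) = 5]
q=2: r=1, s=3, t=-26   [139*(3) + 16*(-26) = 1]
q=5: r=0, s=-16, t=139   [139*(-16) + 16*(139) = 0]
GCD = 1 with t = -26, so 16*(-26) ≡ 1 (mod 139)
Inverse = -26 mod 139 = 113
Check: 16 * 113 = 1808 ≡ 1 (mod 139)

16^(-1) ≡ 113 (mod 139)


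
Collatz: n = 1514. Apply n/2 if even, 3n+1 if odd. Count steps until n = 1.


1514 → 757 → 2272 → 1136 → 568 → 284 → 142 → 71 → 214 → 107 → 322 → 161 → 484 → 242 → 121 → 364 → 182 → 91 → 274 → 137 → 412 → 206 → 103 → 310 → 155 → 466 → 233 → 700 → 350 → 175 → 526 → 263 → 790 → 395 → 1186 → 593 → 1780 → 890 → 445 → 1336 → 668 → 334 → 167 → 502 → 251 → 754 → 377 → 1132 → 566 → 283 → 850 → 425 → 1276 → 638 → 319 → 958 → 479 → 1438 → 719 → 2158 → 1079 → 3238 → 1619 → 4858 → 2429 → 7288 → 3644 → 1822 → 911 → 2734 → 1367 → 4102 → 2051 → 6154 → 3077 → 9232 → 4616 → 2308 → 1154 → 577 → 1732 → 866 → 433 → 1300 → 650 → 325 → 976 → 488 → 244 → 122 → 61 → 184 → 92 → 46 → 23 → 70 → 35 → 106 → 53 → 160 → 80 → 40 → 20 → 10 → 5 → 16 → 8 → 4 → 2 → 1
Total steps = 109

109 steps


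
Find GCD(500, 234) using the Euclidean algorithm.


500 = 2 * 234 + 32
234 = 7 * 32 + 10
32 = 3 * 10 + 2
10 = 5 * 2 + 0
GCD = 2


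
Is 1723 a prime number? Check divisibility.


Check divisors up to sqrt(1723) = 41.5090
No divisors found.
1723 is prime.

Yes, 1723 is prime


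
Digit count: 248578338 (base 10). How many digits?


248578338 has 9 digits in base 10
floor(log10(248578338)) + 1 = floor(8.3955) + 1 = 9

9 digits (base 10)


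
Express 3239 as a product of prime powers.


3239 / 41 = 79
79 / 79 = 1
3239 = 41 × 79


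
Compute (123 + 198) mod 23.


123 + 198 = 321
321 mod 23 = 22


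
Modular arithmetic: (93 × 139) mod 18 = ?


93 × 139 = 12927
12927 mod 18 = 3


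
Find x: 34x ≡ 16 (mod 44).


GCD(34, 44) = 2 divides 16
Divide: 17x ≡ 8 (mod 22)
x ≡ 16 (mod 22)


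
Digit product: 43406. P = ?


4 × 3 × 4 × 0 × 6 = 0


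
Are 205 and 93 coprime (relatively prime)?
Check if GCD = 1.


Euclidean algorithm:
205 = 2 * 93 + 19
93 = 4 * 19 + 17
19 = 1 * 17 + 2
17 = 8 * 2 + 1
2 = 2 * 1 + 0
GCD(205, 93) = 1

Yes, coprime (GCD = 1)


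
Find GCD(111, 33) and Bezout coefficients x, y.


Tabular extended Euclidean (each row: r = 111*s + 33*t):
r=111, s=1, t=0
r=33, s=0, t=1
q=3: r=12, s=1, t=-3   [111*(1) + 33*(-3) = 12]
q=2: r=9, s=-2, t=7   [111*(-2) + 33*(7) = 9]
q=1: r=3, s=3, t=-10   [111*(3) + 33*(-10) = 3]
q=3: r=0, s=-11, t=37   [111*(-11) + 33*(37) = 0]
GCD = 3; from the row with r=3: x=3, y=-10
Check: 111*(3) + 33*(-10) = 333 - 330 = 3

GCD = 3, x = 3, y = -10


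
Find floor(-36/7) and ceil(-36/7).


-36/7 = -5.1429
floor = -6
ceil = -5

floor = -6, ceil = -5


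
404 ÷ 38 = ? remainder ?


404 = 38 * 10 + 24
Check: 380 + 24 = 404

q = 10, r = 24


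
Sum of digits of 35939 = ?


3 + 5 + 9 + 3 + 9 = 29


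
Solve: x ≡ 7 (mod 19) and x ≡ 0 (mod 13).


M = 19*13 = 247
M1 = M/19 = 13, M2 = M/13 = 19
M1^(-1) mod 19 = 3, M2^(-1) mod 13 = 11
x = 7*13*3 + 0*19*11 = 273
273 mod 247 = 26
Check: 26 mod 19 = 7 ✓, 26 mod 13 = 0 ✓

x ≡ 26 (mod 247)


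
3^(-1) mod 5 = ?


Use the extended Euclidean algorithm on (5, 3); each row r = 5*s + 3*t:
r=5, s=1, t=0
r=3, s=0, t=1
q=1: r=2, s=1, t=-1   [5*(1) + 3*(-1) = 2]
q=1: r=1, s=-1, t=2   [5*(-1) + 3*(2) = 1]
q=2: r=0, s=3, t=-5   [5*(3) + 3*(-5) = 0]
GCD = 1 with t = 2, so 3*(2) ≡ 1 (mod 5)
Inverse = 2 mod 5 = 2
Check: 3 * 2 = 6 ≡ 1 (mod 5)

3^(-1) ≡ 2 (mod 5)


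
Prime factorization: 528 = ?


528 / 2 = 264
264 / 2 = 132
132 / 2 = 66
66 / 2 = 33
33 / 3 = 11
11 / 11 = 1
528 = 2^4 × 3 × 11


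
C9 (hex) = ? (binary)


C9 (base 16) = 201 (decimal)
201 (decimal) = 11001001 (base 2)


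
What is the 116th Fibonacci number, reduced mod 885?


F(k) mod 885 for k=1..116:
1, 1, 2, 3, 5, 8, 13, 21, 34, 55, 89, 144, 233, 377, 610, 102, 712, 814, 641, 570, 326, 11, 337, 348, 685, 148, 833, 96, 44, 140, 184, 324, 508, 832, 455, 402, 857, 374, 346, 720, 181, 16, 197, 213, 410, 623, 148, 771, 34, 805, 839, 759, 713, 587, 415, 117, 532, 649, 296, 60, 356, 416, 772, 303, 190, 493, 683, 291, 89, 380, 469, 849, 433, 397, 830, 342, 287, 629, 31, 660, 691, 466, 272, 738, 125, 863, 103, 81, 184, 265, 449, 714, 278, 107, 385, 492, 877, 484, 476, 75, 551, 626, 292, 33, 325, 358, 683, 156, 839, 110, 64, 174, 238, 412, 650, 177
F(116) mod 885 = 177


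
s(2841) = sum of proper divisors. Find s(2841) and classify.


Proper divisors: 1, 3, 947
Sum = 1 + 3 + 947 = 951
951 < 2841 → deficient

s(2841) = 951 (deficient)


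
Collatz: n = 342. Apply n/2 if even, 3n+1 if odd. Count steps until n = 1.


342 → 171 → 514 → 257 → 772 → 386 → 193 → 580 → 290 → 145 → 436 → 218 → 109 → 328 → 164 → 82 → 41 → 124 → 62 → 31 → 94 → 47 → 142 → 71 → 214 → 107 → 322 → 161 → 484 → 242 → 121 → 364 → 182 → 91 → 274 → 137 → 412 → 206 → 103 → 310 → 155 → 466 → 233 → 700 → 350 → 175 → 526 → 263 → 790 → 395 → 1186 → 593 → 1780 → 890 → 445 → 1336 → 668 → 334 → 167 → 502 → 251 → 754 → 377 → 1132 → 566 → 283 → 850 → 425 → 1276 → 638 → 319 → 958 → 479 → 1438 → 719 → 2158 → 1079 → 3238 → 1619 → 4858 → 2429 → 7288 → 3644 → 1822 → 911 → 2734 → 1367 → 4102 → 2051 → 6154 → 3077 → 9232 → 4616 → 2308 → 1154 → 577 → 1732 → 866 → 433 → 1300 → 650 → 325 → 976 → 488 → 244 → 122 → 61 → 184 → 92 → 46 → 23 → 70 → 35 → 106 → 53 → 160 → 80 → 40 → 20 → 10 → 5 → 16 → 8 → 4 → 2 → 1
Total steps = 125

125 steps


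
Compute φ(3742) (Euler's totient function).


3742 = 2 × 1871
Prime factors: 2, 1871
φ(3742) = 3742 × (1-1/2) × (1-1/1871)
= 3742 × 1/2 × 1870/1871 = 1870

φ(3742) = 1870


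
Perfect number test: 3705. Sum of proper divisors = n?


Proper divisors of 3705: 1, 3, 5, 13, 15, 19, 39, 57, 65, 95, 195, 247, 285, 741, 1235
Sum = 1 + 3 + 5 + 13 + 15 + 19 + 39 + 57 + 65 + 95 + 195 + 247 + 285 + 741 + 1235 = 3015

No, 3705 is not perfect (3015 ≠ 3705)


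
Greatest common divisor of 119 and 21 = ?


119 = 5 * 21 + 14
21 = 1 * 14 + 7
14 = 2 * 7 + 0
GCD = 7


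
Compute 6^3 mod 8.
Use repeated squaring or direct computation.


6^1 mod 8 = 6
6^2 mod 8 = 4
6^3 mod 8 = 0


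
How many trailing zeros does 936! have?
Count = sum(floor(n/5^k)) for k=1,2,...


floor(936/5) = 187
floor(936/25) = 37
floor(936/125) = 7
floor(936/625) = 1
Total = 232

232 trailing zeros


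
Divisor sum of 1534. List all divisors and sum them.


Divisors of 1534: 1, 2, 13, 26, 59, 118, 767, 1534
Sum = 1 + 2 + 13 + 26 + 59 + 118 + 767 + 1534 = 2520

σ(1534) = 2520


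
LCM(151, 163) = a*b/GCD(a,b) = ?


GCD(151, 163) = 1
LCM = 151*163/1 = 24613/1 = 24613

LCM = 24613


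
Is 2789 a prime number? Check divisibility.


Check divisors up to sqrt(2789) = 52.8110
No divisors found.
2789 is prime.

Yes, 2789 is prime


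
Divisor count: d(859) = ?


859 = 859^1
d(859) = (1+1) = 2

2 divisors


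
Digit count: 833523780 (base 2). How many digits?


833523780 in base 2 = 110001101011101001000001000100
Number of digits = 30

30 digits (base 2)


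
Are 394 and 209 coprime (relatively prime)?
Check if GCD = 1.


Euclidean algorithm:
394 = 1 * 209 + 185
209 = 1 * 185 + 24
185 = 7 * 24 + 17
24 = 1 * 17 + 7
17 = 2 * 7 + 3
7 = 2 * 3 + 1
3 = 3 * 1 + 0
GCD(394, 209) = 1

Yes, coprime (GCD = 1)


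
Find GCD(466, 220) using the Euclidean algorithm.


466 = 2 * 220 + 26
220 = 8 * 26 + 12
26 = 2 * 12 + 2
12 = 6 * 2 + 0
GCD = 2


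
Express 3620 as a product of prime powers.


3620 / 2 = 1810
1810 / 2 = 905
905 / 5 = 181
181 / 181 = 1
3620 = 2^2 × 5 × 181


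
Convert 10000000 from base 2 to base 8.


10000000 (base 2) = 128 (decimal)
128 (decimal) = 200 (base 8)


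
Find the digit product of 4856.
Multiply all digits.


4 × 8 × 5 × 6 = 960


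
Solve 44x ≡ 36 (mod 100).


GCD(44, 100) = 4 divides 36
Divide: 11x ≡ 9 (mod 25)
x ≡ 19 (mod 25)


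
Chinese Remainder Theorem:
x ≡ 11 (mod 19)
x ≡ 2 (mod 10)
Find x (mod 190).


M = 19*10 = 190
M1 = M/19 = 10, M2 = M/10 = 19
M1^(-1) mod 19 = 2, M2^(-1) mod 10 = 9
x = 11*10*2 + 2*19*9 = 562
562 mod 190 = 182
Check: 182 mod 19 = 11 ✓, 182 mod 10 = 2 ✓

x ≡ 182 (mod 190)


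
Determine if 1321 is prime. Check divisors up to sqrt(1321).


Check divisors up to sqrt(1321) = 36.3456
No divisors found.
1321 is prime.

Yes, 1321 is prime


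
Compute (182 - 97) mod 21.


182 - 97 = 85
85 mod 21 = 1


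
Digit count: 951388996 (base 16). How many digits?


951388996 in base 16 = 38B50B44
Number of digits = 8

8 digits (base 16)


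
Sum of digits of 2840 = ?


2 + 8 + 4 + 0 = 14


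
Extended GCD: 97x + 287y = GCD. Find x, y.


Tabular extended Euclidean (each row: r = 97*s + 287*t):
r=97, s=1, t=0
r=287, s=0, t=1
q=0: r=97, s=1, t=0   [97*(1) + 287*(0) = 97]
q=2: r=93, s=-2, t=1   [97*(-2) + 287*(1) = 93]
q=1: r=4, s=3, t=-1   [97*(3) + 287*(-1) = 4]
q=23: r=1, s=-71, t=24   [97*(-71) + 287*(24) = 1]
q=4: r=0, s=287, t=-97   [97*(287) + 287*(-97) = 0]
GCD = 1; from the row with r=1: x=-71, y=24
Check: 97*(-71) + 287*(24) = -6887 + 6888 = 1

GCD = 1, x = -71, y = 24


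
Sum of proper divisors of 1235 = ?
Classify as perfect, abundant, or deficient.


Proper divisors: 1, 5, 13, 19, 65, 95, 247
Sum = 1 + 5 + 13 + 19 + 65 + 95 + 247 = 445
445 < 1235 → deficient

s(1235) = 445 (deficient)


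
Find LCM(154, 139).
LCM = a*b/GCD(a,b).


GCD(154, 139) = 1
LCM = 154*139/1 = 21406/1 = 21406

LCM = 21406


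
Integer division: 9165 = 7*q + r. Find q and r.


9165 = 7 * 1309 + 2
Check: 9163 + 2 = 9165

q = 1309, r = 2


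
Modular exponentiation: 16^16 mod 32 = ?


16^1 mod 32 = 16
16^2 mod 32 = 0
16^3 mod 32 = 0
16^4 mod 32 = 0
16^5 mod 32 = 0
16^6 mod 32 = 0
16^7 mod 32 = 0
16^8 mod 32 = 0
16^9 mod 32 = 0
16^10 mod 32 = 0
16^11 mod 32 = 0
16^12 mod 32 = 0
16^13 mod 32 = 0
16^14 mod 32 = 0
16^15 mod 32 = 0
16^16 mod 32 = 0


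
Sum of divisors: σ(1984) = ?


Divisors of 1984: 1, 2, 4, 8, 16, 31, 32, 62, 64, 124, 248, 496, 992, 1984
Sum = 1 + 2 + 4 + 8 + 16 + 31 + 32 + 62 + 64 + 124 + 248 + 496 + 992 + 1984 = 4064

σ(1984) = 4064


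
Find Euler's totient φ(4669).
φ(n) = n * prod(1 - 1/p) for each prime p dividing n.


4669 = 7 × 23 × 29
Prime factors: 7, 23, 29
φ(4669) = 4669 × (1-1/7) × (1-1/23) × (1-1/29)
= 4669 × 6/7 × 22/23 × 28/29 = 3696

φ(4669) = 3696


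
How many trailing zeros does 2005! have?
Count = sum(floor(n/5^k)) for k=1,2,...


floor(2005/5) = 401
floor(2005/25) = 80
floor(2005/125) = 16
floor(2005/625) = 3
Total = 500

500 trailing zeros


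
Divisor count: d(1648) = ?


1648 = 2^4 × 103^1
d(1648) = (4+1) × (1+1) = 10

10 divisors


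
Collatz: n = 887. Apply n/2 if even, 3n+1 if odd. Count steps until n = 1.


887 → 2662 → 1331 → 3994 → 1997 → 5992 → 2996 → 1498 → 749 → 2248 → 1124 → 562 → 281 → 844 → 422 → 211 → 634 → 317 → 952 → 476 → 238 → 119 → 358 → 179 → 538 → 269 → 808 → 404 → 202 → 101 → 304 → 152 → 76 → 38 → 19 → 58 → 29 → 88 → 44 → 22 → 11 → 34 → 17 → 52 → 26 → 13 → 40 → 20 → 10 → 5 → 16 → 8 → 4 → 2 → 1
Total steps = 54

54 steps


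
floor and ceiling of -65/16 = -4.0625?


-65/16 = -4.0625
floor = -5
ceil = -4

floor = -5, ceil = -4


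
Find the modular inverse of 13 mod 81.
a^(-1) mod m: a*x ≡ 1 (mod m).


Use the extended Euclidean algorithm on (81, 13); each row r = 81*s + 13*t:
r=81, s=1, t=0
r=13, s=0, t=1
q=6: r=3, s=1, t=-6   [81*(1) + 13*(-6) = 3]
q=4: r=1, s=-4, t=25   [81*(-4) + 13*(25) = 1]
q=3: r=0, s=13, t=-81   [81*(13) + 13*(-81) = 0]
GCD = 1 with t = 25, so 13*(25) ≡ 1 (mod 81)
Inverse = 25 mod 81 = 25
Check: 13 * 25 = 325 ≡ 1 (mod 81)

13^(-1) ≡ 25 (mod 81)
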